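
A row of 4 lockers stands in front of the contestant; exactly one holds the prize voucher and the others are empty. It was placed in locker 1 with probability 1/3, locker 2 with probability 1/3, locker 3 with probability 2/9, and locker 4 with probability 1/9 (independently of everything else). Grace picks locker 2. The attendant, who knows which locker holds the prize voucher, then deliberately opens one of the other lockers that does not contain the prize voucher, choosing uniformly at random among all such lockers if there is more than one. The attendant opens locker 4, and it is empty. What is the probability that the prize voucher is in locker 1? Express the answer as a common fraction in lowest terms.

3/7

Condition on the true location of the prize voucher.
If it is in locker 1 (prior 1/3): the attendant has 2 equally likely choices, so probability 1/2; weight (1/3)·(1/2) = 1/6.
If it is in locker 2 (prior 1/3): the attendant has 3 equally likely choices, so probability 1/3; weight (1/3)·(1/3) = 1/9.
If it is in locker 3 (prior 2/9): the attendant has 2 equally likely choices, so probability 1/2; weight (2/9)·(1/2) = 1/9.
If it is in locker 4 (prior 1/9): the attendant opened locker 4, so this case is ruled out; weight (1/9)·0 = 0.
The weights sum to 7/18.
So P(the prize voucher in locker 1 | the attendant opened locker 4) = (1/6) / (7/18) = 3/7.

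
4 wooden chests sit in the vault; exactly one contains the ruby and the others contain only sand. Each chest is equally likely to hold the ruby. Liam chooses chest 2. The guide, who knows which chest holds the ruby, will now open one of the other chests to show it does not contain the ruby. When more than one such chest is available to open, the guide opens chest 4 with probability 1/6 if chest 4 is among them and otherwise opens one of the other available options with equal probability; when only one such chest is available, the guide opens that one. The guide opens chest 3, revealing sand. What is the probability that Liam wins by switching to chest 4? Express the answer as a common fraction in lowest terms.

2/7

Apply Bayes' rule, conditioning on where the ruby actually is.
If it is in chest 1 (prior 1/4): chest 4 is available but not opened, probability 5/6; weight (1/4)·(5/6) = 5/24.
If it is in chest 2 (prior 1/4): chest 4 is available but not opened; chest 3 gets probability (1 − 1/6)/2 = 5/12; weight (1/4)·(5/12) = 5/48.
If it is in chest 3 (prior 1/4): the guide opened chest 3, so this case is ruled out; weight (1/4)·0 = 0.
If it is in chest 4 (prior 1/4): chest 4 holds the prize so is unavailable; the guide chooses uniformly among the 2 others, probability 1/2; weight (1/4)·(1/2) = 1/8.
The weights sum to 7/16.
So P(the ruby in chest 4 | the guide opened chest 3) = (1/8) / (7/16) = 2/7.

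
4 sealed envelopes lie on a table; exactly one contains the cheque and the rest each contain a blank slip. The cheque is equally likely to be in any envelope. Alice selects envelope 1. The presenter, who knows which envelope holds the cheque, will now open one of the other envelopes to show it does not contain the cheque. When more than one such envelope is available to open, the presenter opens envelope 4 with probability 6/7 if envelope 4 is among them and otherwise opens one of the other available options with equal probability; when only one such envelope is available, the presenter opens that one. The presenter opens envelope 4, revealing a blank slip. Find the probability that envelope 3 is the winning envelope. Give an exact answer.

1/3

Apply Bayes' rule, conditioning on where the cheque actually is.
If it is in any of envelopes 1, 2, and 3 (prior 1/4 each): envelope 4 is available, opened with probability 6/7; weight (1/4)·(6/7) = 3/14 each.
If it is in envelope 4 (prior 1/4): the presenter opened envelope 4, so this case is ruled out; weight (1/4)·0 = 0.
The weights sum to 9/14.
So P(the cheque in envelope 3 | the presenter opened envelope 4) = (3/14) / (9/14) = 1/3.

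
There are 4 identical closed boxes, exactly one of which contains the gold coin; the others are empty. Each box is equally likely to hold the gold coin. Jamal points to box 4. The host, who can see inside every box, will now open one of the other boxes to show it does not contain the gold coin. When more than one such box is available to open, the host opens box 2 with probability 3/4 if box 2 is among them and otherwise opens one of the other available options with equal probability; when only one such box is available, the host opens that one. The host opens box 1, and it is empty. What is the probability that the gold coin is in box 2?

Consider each possible location of the gold coin in turn.
If it is in box 1 (prior 1/4): the host opened box 1, so this case is ruled out; weight (1/4)·0 = 0.
If it is in box 2 (prior 1/4): box 2 holds the prize so is unavailable; the host chooses uniformly among the 2 others, probability 1/2; weight (1/4)·(1/2) = 1/8.
If it is in box 3 (prior 1/4): box 2 is available but not opened, probability 1/4; weight (1/4)·(1/4) = 1/16.
If it is in box 4 (prior 1/4): box 2 is available but not opened; box 1 gets probability (1 − 3/4)/2 = 1/8; weight (1/4)·(1/8) = 1/32.
The weights sum to 7/32.
So P(the gold coin in box 2 | the host opened box 1) = (1/8) / (7/32) = 4/7.

4/7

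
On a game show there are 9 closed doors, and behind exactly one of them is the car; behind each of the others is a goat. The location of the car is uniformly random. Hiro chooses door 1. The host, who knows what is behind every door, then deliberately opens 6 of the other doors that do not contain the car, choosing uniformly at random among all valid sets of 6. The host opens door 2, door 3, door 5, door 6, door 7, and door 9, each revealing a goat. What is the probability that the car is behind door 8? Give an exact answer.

4/9

Consider each possible location of the car in turn.
If it is behind door 1 (prior 1/9): the host has 28 equally likely choices, so probability 1/28; weight (1/9)·(1/28) = 1/252.
If it is behind any of doors 2, 3, 5, 6, 7, and 9 (prior 1/9 each): that door was opened and seen not to hold the prize — ruled out; weight (1/9)·0 = 0 each.
If it is behind either of doors 4 and 8 (prior 1/9 each): the host has 7 equally likely choices, so probability 1/7; weight (1/9)·(1/7) = 1/63 each.
The weights sum to 1/28.
So P(the car behind door 8 | the host opened door 2, door 3, door 5, door 6, door 7, and door 9) = (1/63) / (1/28) = 4/9.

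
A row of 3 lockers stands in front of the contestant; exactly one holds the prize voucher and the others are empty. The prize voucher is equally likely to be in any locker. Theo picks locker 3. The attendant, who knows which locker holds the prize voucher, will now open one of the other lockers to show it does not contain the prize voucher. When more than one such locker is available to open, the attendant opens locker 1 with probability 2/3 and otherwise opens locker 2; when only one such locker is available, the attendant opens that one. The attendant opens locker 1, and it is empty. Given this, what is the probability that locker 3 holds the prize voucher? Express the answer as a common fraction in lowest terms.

2/5

Condition on the true location of the prize voucher.
If it is in locker 1 (prior 1/3): the attendant opened locker 1, so this case is ruled out; weight (1/3)·0 = 0.
If it is in locker 2 (prior 1/3): only locker 1 is available, probability 1; weight (1/3)·1 = 1/3.
If it is in locker 3 (prior 1/3): locker 1 is available, opened with probability 2/3; weight (1/3)·(2/3) = 2/9.
The weights sum to 5/9.
So P(the prize voucher in locker 3 | the attendant opened locker 1) = (2/9) / (5/9) = 2/5.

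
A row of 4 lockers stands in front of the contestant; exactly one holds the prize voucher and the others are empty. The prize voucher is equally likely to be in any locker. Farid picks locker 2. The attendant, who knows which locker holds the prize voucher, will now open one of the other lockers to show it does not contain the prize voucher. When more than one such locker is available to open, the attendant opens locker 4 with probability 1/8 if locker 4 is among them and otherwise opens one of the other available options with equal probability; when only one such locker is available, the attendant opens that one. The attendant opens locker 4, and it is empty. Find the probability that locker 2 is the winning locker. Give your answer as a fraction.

Consider each possible location of the prize voucher in turn.
If it is in any of lockers 1, 2, and 3 (prior 1/4 each): locker 4 is available, opened with probability 1/8; weight (1/4)·(1/8) = 1/32 each.
If it is in locker 4 (prior 1/4): the attendant opened locker 4, so this case is ruled out; weight (1/4)·0 = 0.
The weights sum to 3/32.
So P(the prize voucher in locker 2 | the attendant opened locker 4) = (1/32) / (3/32) = 1/3.

1/3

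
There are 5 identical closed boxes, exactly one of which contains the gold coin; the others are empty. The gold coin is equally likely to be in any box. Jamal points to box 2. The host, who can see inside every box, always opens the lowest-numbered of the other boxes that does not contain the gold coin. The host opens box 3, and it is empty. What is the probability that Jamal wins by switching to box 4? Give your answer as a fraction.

0

Condition on the true location of the gold coin.
If it is in box 1 (prior 1/5): box 3 is the lowest-numbered option available, probability 1; weight (1/5)·1 = 1/5.
If it is in any of boxes 2, 4, and 5 (prior 1/5 each): the host would have opened box 1 instead, probability 0; weight (1/5)·0 = 0 each.
If it is in box 3 (prior 1/5): the host opened box 3, so this case is ruled out; weight (1/5)·0 = 0.
The weights sum to 1/5.
So P(the gold coin in box 4 | the host opened box 3) = 0 / (1/5) = 0.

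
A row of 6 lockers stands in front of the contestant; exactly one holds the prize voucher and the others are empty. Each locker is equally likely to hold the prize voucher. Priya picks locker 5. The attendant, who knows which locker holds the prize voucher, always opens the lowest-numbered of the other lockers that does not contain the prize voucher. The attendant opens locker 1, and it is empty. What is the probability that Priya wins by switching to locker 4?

Consider each possible location of the prize voucher in turn.
If it is in locker 1 (prior 1/6): the attendant opened locker 1, so this case is ruled out; weight (1/6)·0 = 0.
If it is in any of lockers 2, 3, 4, 5, and 6 (prior 1/6 each): locker 1 is the lowest-numbered option available, probability 1; weight (1/6)·1 = 1/6 each.
The weights sum to 5/6.
So P(the prize voucher in locker 4 | the attendant opened locker 1) = (1/6) / (5/6) = 1/5.

1/5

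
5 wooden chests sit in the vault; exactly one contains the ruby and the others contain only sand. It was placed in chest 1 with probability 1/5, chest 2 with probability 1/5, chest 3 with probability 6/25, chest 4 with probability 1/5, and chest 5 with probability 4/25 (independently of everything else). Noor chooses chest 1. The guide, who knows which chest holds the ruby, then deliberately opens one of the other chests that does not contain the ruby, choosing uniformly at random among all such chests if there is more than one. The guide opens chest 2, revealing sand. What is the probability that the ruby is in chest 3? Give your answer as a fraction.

8/25

Consider each possible location of the ruby in turn.
If it is in chest 1 (prior 1/5): the guide has 4 equally likely choices, so probability 1/4; weight (1/5)·(1/4) = 1/20.
If it is in chest 2 (prior 1/5): the guide opened chest 2, so this case is ruled out; weight (1/5)·0 = 0.
If it is in chest 3 (prior 6/25): the guide has 3 equally likely choices, so probability 1/3; weight (6/25)·(1/3) = 2/25.
If it is in chest 4 (prior 1/5): the guide has 3 equally likely choices, so probability 1/3; weight (1/5)·(1/3) = 1/15.
If it is in chest 5 (prior 4/25): the guide has 3 equally likely choices, so probability 1/3; weight (4/25)·(1/3) = 4/75.
The weights sum to 1/4.
So P(the ruby in chest 3 | the guide opened chest 2) = (2/25) / (1/4) = 8/25.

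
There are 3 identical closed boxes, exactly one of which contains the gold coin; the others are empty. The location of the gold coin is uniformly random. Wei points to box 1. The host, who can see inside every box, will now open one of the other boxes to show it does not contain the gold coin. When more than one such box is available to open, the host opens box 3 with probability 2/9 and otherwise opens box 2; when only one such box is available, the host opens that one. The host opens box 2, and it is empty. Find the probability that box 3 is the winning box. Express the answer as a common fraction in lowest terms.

Apply Bayes' rule, conditioning on where the gold coin actually is.
If it is in box 1 (prior 1/3): box 3 is available but not opened, probability 7/9; weight (1/3)·(7/9) = 7/27.
If it is in box 2 (prior 1/3): the host opened box 2, so this case is ruled out; weight (1/3)·0 = 0.
If it is in box 3 (prior 1/3): only box 2 is available, probability 1; weight (1/3)·1 = 1/3.
The weights sum to 16/27.
So P(the gold coin in box 3 | the host opened box 2) = (1/3) / (16/27) = 9/16.

9/16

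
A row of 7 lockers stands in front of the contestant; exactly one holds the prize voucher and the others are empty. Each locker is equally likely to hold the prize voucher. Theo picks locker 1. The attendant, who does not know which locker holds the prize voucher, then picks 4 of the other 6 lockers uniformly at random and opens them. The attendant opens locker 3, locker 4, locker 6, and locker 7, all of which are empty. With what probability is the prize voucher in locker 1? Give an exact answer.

1/3

Consider each possible location of the prize voucher in turn.
If it is in any of lockers 1, 2, and 5 (prior 1/7 each): the attendant picks exactly this set with probability 1/15 regardless, and none is the prize; weight (1/7)·(1/15) = 1/105 each.
If it is in any of lockers 3, 4, 6, and 7 (prior 1/7 each): that locker was opened and seen not to hold the prize — ruled out; weight (1/7)·0 = 0 each.
The weights sum to 1/35.
So P(the prize voucher in locker 1 | the attendant opened locker 3, locker 4, locker 6, and locker 7) = (1/105) / (1/35) = 1/3.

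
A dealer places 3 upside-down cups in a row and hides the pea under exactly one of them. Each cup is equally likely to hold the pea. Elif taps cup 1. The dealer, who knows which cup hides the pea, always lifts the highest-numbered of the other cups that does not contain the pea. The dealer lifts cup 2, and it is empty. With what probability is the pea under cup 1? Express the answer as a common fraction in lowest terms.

0

Apply Bayes' rule, conditioning on where the pea actually is.
If it is under cup 1 (prior 1/3): the dealer would have opened cup 3 instead, probability 0; weight (1/3)·0 = 0.
If it is under cup 2 (prior 1/3): the dealer opened cup 2, so this case is ruled out; weight (1/3)·0 = 0.
If it is under cup 3 (prior 1/3): cup 2 is the highest-numbered option available, probability 1; weight (1/3)·1 = 1/3.
The weights sum to 1/3.
So P(the pea under cup 1 | the dealer opened cup 2) = 0 / (1/3) = 0.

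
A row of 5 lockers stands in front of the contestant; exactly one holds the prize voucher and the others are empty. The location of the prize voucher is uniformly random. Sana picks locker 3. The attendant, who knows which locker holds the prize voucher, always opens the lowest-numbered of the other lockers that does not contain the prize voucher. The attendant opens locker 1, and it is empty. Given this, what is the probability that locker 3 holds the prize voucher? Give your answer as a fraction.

1/4

Condition on the true location of the prize voucher.
If it is in locker 1 (prior 1/5): the attendant opened locker 1, so this case is ruled out; weight (1/5)·0 = 0.
If it is in any of lockers 2, 3, 4, and 5 (prior 1/5 each): locker 1 is the lowest-numbered option available, probability 1; weight (1/5)·1 = 1/5 each.
The weights sum to 4/5.
So P(the prize voucher in locker 3 | the attendant opened locker 1) = (1/5) / (4/5) = 1/4.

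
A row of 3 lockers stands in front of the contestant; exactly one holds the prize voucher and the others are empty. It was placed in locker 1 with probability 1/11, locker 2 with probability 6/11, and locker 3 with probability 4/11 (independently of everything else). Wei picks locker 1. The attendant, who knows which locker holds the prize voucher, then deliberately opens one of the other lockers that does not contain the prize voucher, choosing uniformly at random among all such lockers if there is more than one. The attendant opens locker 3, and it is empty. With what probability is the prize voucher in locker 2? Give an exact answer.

Consider each possible location of the prize voucher in turn.
If it is in locker 1 (prior 1/11): the attendant has 2 equally likely choices, so probability 1/2; weight (1/11)·(1/2) = 1/22.
If it is in locker 2 (prior 6/11): the attendant has no choice, probability 1; weight (6/11)·1 = 6/11.
If it is in locker 3 (prior 4/11): the attendant opened locker 3, so this case is ruled out; weight (4/11)·0 = 0.
The weights sum to 13/22.
So P(the prize voucher in locker 2 | the attendant opened locker 3) = (6/11) / (13/22) = 12/13.

12/13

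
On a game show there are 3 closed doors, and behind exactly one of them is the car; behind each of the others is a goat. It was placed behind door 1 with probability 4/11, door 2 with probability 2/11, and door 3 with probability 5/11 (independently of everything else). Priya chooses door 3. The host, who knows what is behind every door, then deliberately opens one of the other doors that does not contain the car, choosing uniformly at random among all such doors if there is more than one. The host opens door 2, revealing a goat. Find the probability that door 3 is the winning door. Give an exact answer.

5/13

Condition on the true location of the car.
If it is behind door 1 (prior 4/11): the host has no choice, probability 1; weight (4/11)·1 = 4/11.
If it is behind door 2 (prior 2/11): the host opened door 2, so this case is ruled out; weight (2/11)·0 = 0.
If it is behind door 3 (prior 5/11): the host has 2 equally likely choices, so probability 1/2; weight (5/11)·(1/2) = 5/22.
The weights sum to 13/22.
So P(the car behind door 3 | the host opened door 2) = (5/22) / (13/22) = 5/13.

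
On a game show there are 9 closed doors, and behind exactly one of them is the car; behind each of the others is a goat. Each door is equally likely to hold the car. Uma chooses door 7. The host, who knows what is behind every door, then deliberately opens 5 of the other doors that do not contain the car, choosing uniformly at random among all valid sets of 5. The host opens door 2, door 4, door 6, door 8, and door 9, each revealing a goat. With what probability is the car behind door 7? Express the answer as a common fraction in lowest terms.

1/9

Condition on the true location of the car.
If it is behind any of doors 1, 3, and 5 (prior 1/9 each): the host has 21 equally likely choices, so probability 1/21; weight (1/9)·(1/21) = 1/189 each.
If it is behind any of doors 2, 4, 6, 8, and 9 (prior 1/9 each): that door was opened and seen not to hold the prize — ruled out; weight (1/9)·0 = 0 each.
If it is behind door 7 (prior 1/9): the host has 56 equally likely choices, so probability 1/56; weight (1/9)·(1/56) = 1/504.
The weights sum to 1/56.
So P(the car behind door 7 | the host opened door 2, door 4, door 6, door 8, and door 9) = (1/504) / (1/56) = 1/9.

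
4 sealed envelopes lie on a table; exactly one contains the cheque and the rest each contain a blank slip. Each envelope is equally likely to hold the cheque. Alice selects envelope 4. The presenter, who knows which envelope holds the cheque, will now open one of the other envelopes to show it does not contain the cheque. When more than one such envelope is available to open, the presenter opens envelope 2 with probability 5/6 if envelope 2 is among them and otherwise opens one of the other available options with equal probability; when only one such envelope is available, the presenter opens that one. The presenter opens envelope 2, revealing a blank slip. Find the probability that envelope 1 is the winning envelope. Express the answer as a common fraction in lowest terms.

1/3

Apply Bayes' rule, conditioning on where the cheque actually is.
If it is in any of envelopes 1, 3, and 4 (prior 1/4 each): envelope 2 is available, opened with probability 5/6; weight (1/4)·(5/6) = 5/24 each.
If it is in envelope 2 (prior 1/4): the presenter opened envelope 2, so this case is ruled out; weight (1/4)·0 = 0.
The weights sum to 5/8.
So P(the cheque in envelope 1 | the presenter opened envelope 2) = (5/24) / (5/8) = 1/3.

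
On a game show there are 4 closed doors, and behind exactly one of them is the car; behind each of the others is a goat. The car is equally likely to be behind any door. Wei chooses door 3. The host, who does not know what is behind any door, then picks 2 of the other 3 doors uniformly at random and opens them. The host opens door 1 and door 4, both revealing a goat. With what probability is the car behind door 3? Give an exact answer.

Apply Bayes' rule, conditioning on where the car actually is.
If it is behind either of doors 1 and 4 (prior 1/4 each): that door was opened and seen not to hold the prize — ruled out; weight (1/4)·0 = 0 each.
If it is behind either of doors 2 and 3 (prior 1/4 each): the host picks exactly this set with probability 1/3 regardless, and none is the prize; weight (1/4)·(1/3) = 1/12 each.
The weights sum to 1/6.
So P(the car behind door 3 | the host opened door 1 and door 4) = (1/12) / (1/6) = 1/2.

1/2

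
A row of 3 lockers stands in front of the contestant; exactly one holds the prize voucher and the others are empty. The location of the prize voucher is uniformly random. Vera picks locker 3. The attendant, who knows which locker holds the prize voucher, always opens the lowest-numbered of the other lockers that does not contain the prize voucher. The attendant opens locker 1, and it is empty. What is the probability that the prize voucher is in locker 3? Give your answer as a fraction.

Condition on the true location of the prize voucher.
If it is in locker 1 (prior 1/3): the attendant opened locker 1, so this case is ruled out; weight (1/3)·0 = 0.
If it is in either of lockers 2 and 3 (prior 1/3 each): locker 1 is the lowest-numbered option available, probability 1; weight (1/3)·1 = 1/3 each.
The weights sum to 2/3.
So P(the prize voucher in locker 3 | the attendant opened locker 1) = (1/3) / (2/3) = 1/2.

1/2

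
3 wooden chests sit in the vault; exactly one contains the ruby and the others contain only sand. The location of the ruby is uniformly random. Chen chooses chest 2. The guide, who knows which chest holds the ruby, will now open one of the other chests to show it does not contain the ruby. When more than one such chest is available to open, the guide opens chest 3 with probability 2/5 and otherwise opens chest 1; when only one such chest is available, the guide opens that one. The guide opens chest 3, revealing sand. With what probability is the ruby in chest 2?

2/7

Apply Bayes' rule, conditioning on where the ruby actually is.
If it is in chest 1 (prior 1/3): only chest 3 is available, probability 1; weight (1/3)·1 = 1/3.
If it is in chest 2 (prior 1/3): chest 3 is available, opened with probability 2/5; weight (1/3)·(2/5) = 2/15.
If it is in chest 3 (prior 1/3): the guide opened chest 3, so this case is ruled out; weight (1/3)·0 = 0.
The weights sum to 7/15.
So P(the ruby in chest 2 | the guide opened chest 3) = (2/15) / (7/15) = 2/7.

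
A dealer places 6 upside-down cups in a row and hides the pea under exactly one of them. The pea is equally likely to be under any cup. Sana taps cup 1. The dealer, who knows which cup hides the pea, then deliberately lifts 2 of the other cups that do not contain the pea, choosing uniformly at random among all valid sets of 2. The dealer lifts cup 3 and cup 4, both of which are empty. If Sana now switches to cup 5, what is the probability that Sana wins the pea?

Condition on the true location of the pea.
If it is under cup 1 (prior 1/6): the dealer has 10 equally likely choices, so probability 1/10; weight (1/6)·(1/10) = 1/60.
If it is under any of cups 2, 5, and 6 (prior 1/6 each): the dealer has 6 equally likely choices, so probability 1/6; weight (1/6)·(1/6) = 1/36 each.
If it is under either of cups 3 and 4 (prior 1/6 each): that cup was opened and seen not to hold the prize — ruled out; weight (1/6)·0 = 0 each.
The weights sum to 1/10.
So P(the pea under cup 5 | the dealer opened cup 3 and cup 4) = (1/36) / (1/10) = 5/18.

5/18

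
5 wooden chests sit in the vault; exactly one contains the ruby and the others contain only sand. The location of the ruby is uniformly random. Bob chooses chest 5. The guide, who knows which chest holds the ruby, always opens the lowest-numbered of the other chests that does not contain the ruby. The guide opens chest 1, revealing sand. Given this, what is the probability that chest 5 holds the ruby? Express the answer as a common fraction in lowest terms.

1/4

Condition on the true location of the ruby.
If it is in chest 1 (prior 1/5): the guide opened chest 1, so this case is ruled out; weight (1/5)·0 = 0.
If it is in any of chests 2, 3, 4, and 5 (prior 1/5 each): chest 1 is the lowest-numbered option available, probability 1; weight (1/5)·1 = 1/5 each.
The weights sum to 4/5.
So P(the ruby in chest 5 | the guide opened chest 1) = (1/5) / (4/5) = 1/4.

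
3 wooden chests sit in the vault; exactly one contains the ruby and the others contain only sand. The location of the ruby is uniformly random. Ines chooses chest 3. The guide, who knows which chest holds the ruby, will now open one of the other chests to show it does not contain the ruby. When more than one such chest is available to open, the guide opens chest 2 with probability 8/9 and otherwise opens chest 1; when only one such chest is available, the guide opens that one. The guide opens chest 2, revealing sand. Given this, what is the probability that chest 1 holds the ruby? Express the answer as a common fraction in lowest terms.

9/17

Apply Bayes' rule, conditioning on where the ruby actually is.
If it is in chest 1 (prior 1/3): only chest 2 is available, probability 1; weight (1/3)·1 = 1/3.
If it is in chest 2 (prior 1/3): the guide opened chest 2, so this case is ruled out; weight (1/3)·0 = 0.
If it is in chest 3 (prior 1/3): chest 2 is available, opened with probability 8/9; weight (1/3)·(8/9) = 8/27.
The weights sum to 17/27.
So P(the ruby in chest 1 | the guide opened chest 2) = (1/3) / (17/27) = 9/17.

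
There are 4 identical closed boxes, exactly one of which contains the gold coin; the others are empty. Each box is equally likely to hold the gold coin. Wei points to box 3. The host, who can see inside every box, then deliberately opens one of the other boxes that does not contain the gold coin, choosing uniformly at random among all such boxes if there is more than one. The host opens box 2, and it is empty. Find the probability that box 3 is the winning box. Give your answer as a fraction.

Condition on the true location of the gold coin.
If it is in either of boxes 1 and 4 (prior 1/4 each): the host has 2 equally likely choices, so probability 1/2; weight (1/4)·(1/2) = 1/8 each.
If it is in box 2 (prior 1/4): the host opened box 2, so this case is ruled out; weight (1/4)·0 = 0.
If it is in box 3 (prior 1/4): the host has 3 equally likely choices, so probability 1/3; weight (1/4)·(1/3) = 1/12.
The weights sum to 1/3.
So P(the gold coin in box 3 | the host opened box 2) = (1/12) / (1/3) = 1/4.

1/4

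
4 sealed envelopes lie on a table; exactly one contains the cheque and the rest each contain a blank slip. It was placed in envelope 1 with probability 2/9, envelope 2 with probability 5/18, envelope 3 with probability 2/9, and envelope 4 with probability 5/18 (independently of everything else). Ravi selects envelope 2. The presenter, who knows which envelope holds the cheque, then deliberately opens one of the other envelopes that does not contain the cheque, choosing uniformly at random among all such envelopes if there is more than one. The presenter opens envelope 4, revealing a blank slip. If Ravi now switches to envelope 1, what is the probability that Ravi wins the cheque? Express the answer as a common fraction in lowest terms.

6/17

Consider each possible location of the cheque in turn.
If it is in either of envelopes 1 and 3 (prior 2/9 each): the presenter has 2 equally likely choices, so probability 1/2; weight (2/9)·(1/2) = 1/9 each.
If it is in envelope 2 (prior 5/18): the presenter has 3 equally likely choices, so probability 1/3; weight (5/18)·(1/3) = 5/54.
If it is in envelope 4 (prior 5/18): the presenter opened envelope 4, so this case is ruled out; weight (5/18)·0 = 0.
The weights sum to 17/54.
So P(the cheque in envelope 1 | the presenter opened envelope 4) = (1/9) / (17/54) = 6/17.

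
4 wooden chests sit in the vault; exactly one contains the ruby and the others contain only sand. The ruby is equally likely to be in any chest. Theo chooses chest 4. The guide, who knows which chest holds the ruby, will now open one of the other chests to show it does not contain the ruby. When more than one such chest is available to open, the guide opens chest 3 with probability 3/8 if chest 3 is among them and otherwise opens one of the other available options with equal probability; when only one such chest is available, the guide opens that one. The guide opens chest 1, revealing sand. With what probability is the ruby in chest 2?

10/23

Consider each possible location of the ruby in turn.
If it is in chest 1 (prior 1/4): the guide opened chest 1, so this case is ruled out; weight (1/4)·0 = 0.
If it is in chest 2 (prior 1/4): chest 3 is available but not opened, probability 5/8; weight (1/4)·(5/8) = 5/32.
If it is in chest 3 (prior 1/4): chest 3 holds the prize so is unavailable; the guide chooses uniformly among the 2 others, probability 1/2; weight (1/4)·(1/2) = 1/8.
If it is in chest 4 (prior 1/4): chest 3 is available but not opened; chest 1 gets probability (1 − 3/8)/2 = 5/16; weight (1/4)·(5/16) = 5/64.
The weights sum to 23/64.
So P(the ruby in chest 2 | the guide opened chest 1) = (5/32) / (23/64) = 10/23.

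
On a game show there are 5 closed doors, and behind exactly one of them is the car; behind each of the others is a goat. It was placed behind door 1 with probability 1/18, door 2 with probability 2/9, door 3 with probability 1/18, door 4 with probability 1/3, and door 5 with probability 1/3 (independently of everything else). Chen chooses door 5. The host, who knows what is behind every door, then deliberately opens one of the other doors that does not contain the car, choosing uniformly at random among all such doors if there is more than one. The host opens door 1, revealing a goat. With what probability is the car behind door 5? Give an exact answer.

Apply Bayes' rule, conditioning on where the car actually is.
If it is behind door 1 (prior 1/18): the host opened door 1, so this case is ruled out; weight (1/18)·0 = 0.
If it is behind door 2 (prior 2/9): the host has 3 equally likely choices, so probability 1/3; weight (2/9)·(1/3) = 2/27.
If it is behind door 3 (prior 1/18): the host has 3 equally likely choices, so probability 1/3; weight (1/18)·(1/3) = 1/54.
If it is behind door 4 (prior 1/3): the host has 3 equally likely choices, so probability 1/3; weight (1/3)·(1/3) = 1/9.
If it is behind door 5 (prior 1/3): the host has 4 equally likely choices, so probability 1/4; weight (1/3)·(1/4) = 1/12.
The weights sum to 31/108.
So P(the car behind door 5 | the host opened door 1) = (1/12) / (31/108) = 9/31.

9/31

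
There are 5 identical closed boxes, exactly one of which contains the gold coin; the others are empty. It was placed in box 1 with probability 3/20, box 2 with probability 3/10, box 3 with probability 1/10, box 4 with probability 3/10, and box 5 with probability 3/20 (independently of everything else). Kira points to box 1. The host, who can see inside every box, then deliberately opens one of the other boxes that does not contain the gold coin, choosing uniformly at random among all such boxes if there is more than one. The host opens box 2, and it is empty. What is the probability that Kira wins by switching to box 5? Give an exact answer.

Apply Bayes' rule, conditioning on where the gold coin actually is.
If it is in box 1 (prior 3/20): the host has 4 equally likely choices, so probability 1/4; weight (3/20)·(1/4) = 3/80.
If it is in box 2 (prior 3/10): the host opened box 2, so this case is ruled out; weight (3/10)·0 = 0.
If it is in box 3 (prior 1/10): the host has 3 equally likely choices, so probability 1/3; weight (1/10)·(1/3) = 1/30.
If it is in box 4 (prior 3/10): the host has 3 equally likely choices, so probability 1/3; weight (3/10)·(1/3) = 1/10.
If it is in box 5 (prior 3/20): the host has 3 equally likely choices, so probability 1/3; weight (3/20)·(1/3) = 1/20.
The weights sum to 53/240.
So P(the gold coin in box 5 | the host opened box 2) = (1/20) / (53/240) = 12/53.

12/53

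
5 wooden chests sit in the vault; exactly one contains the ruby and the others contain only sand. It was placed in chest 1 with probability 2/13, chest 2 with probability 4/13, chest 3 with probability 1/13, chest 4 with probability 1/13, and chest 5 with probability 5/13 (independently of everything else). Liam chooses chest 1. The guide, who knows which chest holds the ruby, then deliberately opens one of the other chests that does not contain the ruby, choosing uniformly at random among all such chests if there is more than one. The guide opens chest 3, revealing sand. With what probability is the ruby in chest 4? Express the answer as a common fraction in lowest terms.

2/23

Condition on the true location of the ruby.
If it is in chest 1 (prior 2/13): the guide has 4 equally likely choices, so probability 1/4; weight (2/13)·(1/4) = 1/26.
If it is in chest 2 (prior 4/13): the guide has 3 equally likely choices, so probability 1/3; weight (4/13)·(1/3) = 4/39.
If it is in chest 3 (prior 1/13): the guide opened chest 3, so this case is ruled out; weight (1/13)·0 = 0.
If it is in chest 4 (prior 1/13): the guide has 3 equally likely choices, so probability 1/3; weight (1/13)·(1/3) = 1/39.
If it is in chest 5 (prior 5/13): the guide has 3 equally likely choices, so probability 1/3; weight (5/13)·(1/3) = 5/39.
The weights sum to 23/78.
So P(the ruby in chest 4 | the guide opened chest 3) = (1/39) / (23/78) = 2/23.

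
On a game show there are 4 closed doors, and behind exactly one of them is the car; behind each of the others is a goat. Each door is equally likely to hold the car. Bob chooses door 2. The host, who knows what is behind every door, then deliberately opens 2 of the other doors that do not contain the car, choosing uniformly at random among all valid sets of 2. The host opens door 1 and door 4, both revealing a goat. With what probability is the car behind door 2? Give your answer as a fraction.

1/4

Consider each possible location of the car in turn.
If it is behind either of doors 1 and 4 (prior 1/4 each): that door was opened and seen not to hold the prize — ruled out; weight (1/4)·0 = 0 each.
If it is behind door 2 (prior 1/4): the host has 3 equally likely choices, so probability 1/3; weight (1/4)·(1/3) = 1/12.
If it is behind door 3 (prior 1/4): the host has no choice, probability 1; weight (1/4)·1 = 1/4.
The weights sum to 1/3.
So P(the car behind door 2 | the host opened door 1 and door 4) = (1/12) / (1/3) = 1/4.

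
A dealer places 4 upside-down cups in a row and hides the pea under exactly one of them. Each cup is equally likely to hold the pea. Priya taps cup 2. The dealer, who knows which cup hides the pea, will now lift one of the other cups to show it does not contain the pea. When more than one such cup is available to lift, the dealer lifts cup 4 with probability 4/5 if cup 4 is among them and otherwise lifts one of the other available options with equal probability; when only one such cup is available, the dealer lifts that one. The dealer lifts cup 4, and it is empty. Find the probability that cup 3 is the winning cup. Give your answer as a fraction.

1/3

Apply Bayes' rule, conditioning on where the pea actually is.
If it is under any of cups 1, 2, and 3 (prior 1/4 each): cup 4 is available, opened with probability 4/5; weight (1/4)·(4/5) = 1/5 each.
If it is under cup 4 (prior 1/4): the dealer opened cup 4, so this case is ruled out; weight (1/4)·0 = 0.
The weights sum to 3/5.
So P(the pea under cup 3 | the dealer opened cup 4) = (1/5) / (3/5) = 1/3.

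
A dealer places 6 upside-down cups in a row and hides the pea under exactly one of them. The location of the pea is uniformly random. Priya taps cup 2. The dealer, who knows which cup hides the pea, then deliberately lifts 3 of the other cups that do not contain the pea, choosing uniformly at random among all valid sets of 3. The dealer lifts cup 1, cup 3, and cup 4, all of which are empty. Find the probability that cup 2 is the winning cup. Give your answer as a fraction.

1/6

Consider each possible location of the pea in turn.
If it is under any of cups 1, 3, and 4 (prior 1/6 each): that cup was opened and seen not to hold the prize — ruled out; weight (1/6)·0 = 0 each.
If it is under cup 2 (prior 1/6): the dealer has 10 equally likely choices, so probability 1/10; weight (1/6)·(1/10) = 1/60.
If it is under either of cups 5 and 6 (prior 1/6 each): the dealer has 4 equally likely choices, so probability 1/4; weight (1/6)·(1/4) = 1/24 each.
The weights sum to 1/10.
So P(the pea under cup 2 | the dealer opened cup 1, cup 3, and cup 4) = (1/60) / (1/10) = 1/6.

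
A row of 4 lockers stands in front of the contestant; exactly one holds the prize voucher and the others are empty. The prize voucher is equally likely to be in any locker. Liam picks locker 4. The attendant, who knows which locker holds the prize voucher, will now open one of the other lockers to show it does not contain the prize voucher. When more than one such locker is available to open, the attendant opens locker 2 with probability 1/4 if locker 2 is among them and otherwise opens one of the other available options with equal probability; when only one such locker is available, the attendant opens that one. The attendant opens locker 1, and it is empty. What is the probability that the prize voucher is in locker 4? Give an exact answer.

Condition on the true location of the prize voucher.
If it is in locker 1 (prior 1/4): the attendant opened locker 1, so this case is ruled out; weight (1/4)·0 = 0.
If it is in locker 2 (prior 1/4): locker 2 holds the prize so is unavailable; the attendant chooses uniformly among the 2 others, probability 1/2; weight (1/4)·(1/2) = 1/8.
If it is in locker 3 (prior 1/4): locker 2 is available but not opened, probability 3/4; weight (1/4)·(3/4) = 3/16.
If it is in locker 4 (prior 1/4): locker 2 is available but not opened; locker 1 gets probability (1 − 1/4)/2 = 3/8; weight (1/4)·(3/8) = 3/32.
The weights sum to 13/32.
So P(the prize voucher in locker 4 | the attendant opened locker 1) = (3/32) / (13/32) = 3/13.

3/13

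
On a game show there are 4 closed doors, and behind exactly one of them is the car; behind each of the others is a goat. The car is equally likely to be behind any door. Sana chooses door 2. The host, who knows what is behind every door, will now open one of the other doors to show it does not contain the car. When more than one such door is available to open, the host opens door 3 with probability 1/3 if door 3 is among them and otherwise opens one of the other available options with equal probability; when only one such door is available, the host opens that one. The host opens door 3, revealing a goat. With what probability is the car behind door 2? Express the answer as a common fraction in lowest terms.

1/3

Condition on the true location of the car.
If it is behind any of doors 1, 2, and 4 (prior 1/4 each): door 3 is available, opened with probability 1/3; weight (1/4)·(1/3) = 1/12 each.
If it is behind door 3 (prior 1/4): the host opened door 3, so this case is ruled out; weight (1/4)·0 = 0.
The weights sum to 1/4.
So P(the car behind door 2 | the host opened door 3) = (1/12) / (1/4) = 1/3.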